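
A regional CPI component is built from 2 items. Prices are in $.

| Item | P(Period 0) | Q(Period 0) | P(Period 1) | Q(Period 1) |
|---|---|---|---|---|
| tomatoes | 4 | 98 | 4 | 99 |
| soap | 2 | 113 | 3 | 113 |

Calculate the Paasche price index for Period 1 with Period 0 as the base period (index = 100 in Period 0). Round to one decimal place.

118.2

Paasche price index uses current-period quantities as weights.
ΣP(Period 1)·Q(Period 1) = 4×99 + 3×113 = 396 + 339 = 735
ΣP(Period 0)·Q(Period 1) = 4×99 + 2×113 = 396 + 226 = 622
Index = 735 / 622 × 100 = 118.1672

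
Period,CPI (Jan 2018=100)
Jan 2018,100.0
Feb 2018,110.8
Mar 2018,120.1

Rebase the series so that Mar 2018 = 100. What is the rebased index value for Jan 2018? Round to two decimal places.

Rebased(Jan 2018) = 100.0 / 120.1 × 100 = 83.2639

83.26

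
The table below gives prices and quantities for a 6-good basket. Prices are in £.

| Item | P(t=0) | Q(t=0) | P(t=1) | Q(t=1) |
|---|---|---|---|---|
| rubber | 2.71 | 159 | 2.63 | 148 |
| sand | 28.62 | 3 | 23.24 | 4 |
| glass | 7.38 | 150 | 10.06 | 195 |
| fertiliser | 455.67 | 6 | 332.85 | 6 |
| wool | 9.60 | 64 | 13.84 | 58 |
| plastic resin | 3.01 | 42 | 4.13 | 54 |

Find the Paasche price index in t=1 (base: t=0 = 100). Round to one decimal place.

101.1

Paasche price index uses current-period quantities as weights.
ΣP(t=1)·Q(t=1) = 2.63×148 + 23.24×4 + 10.06×195 + 332.85×6 + 13.84×58 + 4.13×54 = 389.24 + 92.96 + 1961.7 + 1997.1 + 802.72 + 223.02 = 5466.74
ΣP(t=0)·Q(t=1) = 2.71×148 + 28.62×4 + 7.38×195 + 455.67×6 + 9.60×58 + 3.01×54 = 401.08 + 114.48 + 1439.1 + 2734.02 + 556.8 + 162.54 = 5408.02
Index = 5466.74 / 5408.02 × 100 = 101.0858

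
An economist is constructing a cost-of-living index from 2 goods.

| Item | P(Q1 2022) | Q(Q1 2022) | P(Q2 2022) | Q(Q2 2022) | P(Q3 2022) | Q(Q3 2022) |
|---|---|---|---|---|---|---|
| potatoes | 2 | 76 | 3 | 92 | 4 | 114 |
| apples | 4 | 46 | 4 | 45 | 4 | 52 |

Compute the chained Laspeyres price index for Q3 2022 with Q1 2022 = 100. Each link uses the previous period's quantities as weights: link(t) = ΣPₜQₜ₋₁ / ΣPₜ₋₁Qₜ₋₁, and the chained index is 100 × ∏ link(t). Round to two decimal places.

147.36

Link Q1 2022→Q2 2022:
ΣP(Q2 2022)Q(Q1 2022) = 3×76 + 4×46 = 228 + 184 = 412
ΣP(Q1 2022)Q(Q1 2022) = 2×76 + 4×46 = 152 + 184 = 336
link = 412/336 = 1.226190
Link Q2 2022→Q3 2022:
ΣP(Q3 2022)Q(Q2 2022) = 4×92 + 4×45 = 368 + 180 = 548
ΣP(Q2 2022)Q(Q2 2022) = 3×92 + 4×45 = 276 + 180 = 456
link = 548/456 = 1.201754
Chained index = 100 × 1.226190 × 1.201754 = 147.3580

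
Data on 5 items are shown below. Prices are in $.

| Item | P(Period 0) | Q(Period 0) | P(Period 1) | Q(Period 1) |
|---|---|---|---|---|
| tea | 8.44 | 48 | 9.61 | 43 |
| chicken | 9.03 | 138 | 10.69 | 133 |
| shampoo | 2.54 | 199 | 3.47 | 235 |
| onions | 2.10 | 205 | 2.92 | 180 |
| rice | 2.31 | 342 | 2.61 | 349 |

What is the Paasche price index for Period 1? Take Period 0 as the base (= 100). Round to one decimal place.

Paasche price index uses current-period quantities as weights.
ΣP(Period 1)·Q(Period 1) = 9.61×43 + 10.69×133 + 3.47×235 + 2.92×180 + 2.61×349 = 413.23 + 1421.77 + 815.45 + 525.6 + 910.89 = 4086.94
ΣP(Period 0)·Q(Period 1) = 8.44×43 + 9.03×133 + 2.54×235 + 2.10×180 + 2.31×349 = 362.92 + 1200.99 + 596.9 + 378 + 806.19 = 3345
Index = 4086.94 / 3345 × 100 = 122.1806

122.2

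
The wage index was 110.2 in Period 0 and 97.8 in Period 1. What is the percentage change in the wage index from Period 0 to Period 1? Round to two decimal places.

Change = (97.8 − 110.2) / 110.2 × 100
       = -12.4 / 110.2 × 100 = -11.2523%

-11.25%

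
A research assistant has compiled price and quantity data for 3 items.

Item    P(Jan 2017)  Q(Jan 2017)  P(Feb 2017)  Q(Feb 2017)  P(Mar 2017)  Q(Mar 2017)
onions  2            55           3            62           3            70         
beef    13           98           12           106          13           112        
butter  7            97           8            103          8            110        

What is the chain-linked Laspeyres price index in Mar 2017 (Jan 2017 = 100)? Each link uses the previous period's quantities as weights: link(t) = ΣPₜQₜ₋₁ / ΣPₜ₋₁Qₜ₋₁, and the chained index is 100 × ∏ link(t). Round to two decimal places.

Link Jan 2017→Feb 2017:
ΣP(Feb 2017)Q(Jan 2017) = 3×55 + 12×98 + 8×97 = 165 + 1176 + 776 = 2117
ΣP(Jan 2017)Q(Jan 2017) = 2×55 + 13×98 + 7×97 = 110 + 1274 + 679 = 2063
link = 2117/2063 = 1.026175
Link Feb 2017→Mar 2017:
ΣP(Mar 2017)Q(Feb 2017) = 3×62 + 13×106 + 8×103 = 186 + 1378 + 824 = 2388
ΣP(Feb 2017)Q(Feb 2017) = 3×62 + 12×106 + 8×103 = 186 + 1272 + 824 = 2282
link = 2388/2282 = 1.046450
Chained index = 100 × 1.026175 × 1.046450 = 107.3842

107.38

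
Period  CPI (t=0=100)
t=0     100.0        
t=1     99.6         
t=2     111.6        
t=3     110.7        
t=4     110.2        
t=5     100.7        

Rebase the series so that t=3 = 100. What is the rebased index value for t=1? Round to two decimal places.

Rebased(t=1) = 99.6 / 110.7 × 100 = 89.9729

89.97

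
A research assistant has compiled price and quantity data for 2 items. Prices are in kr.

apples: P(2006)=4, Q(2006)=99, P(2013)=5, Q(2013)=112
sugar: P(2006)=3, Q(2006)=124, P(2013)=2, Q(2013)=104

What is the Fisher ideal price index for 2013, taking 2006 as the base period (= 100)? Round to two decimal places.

98.88

Laspeyres component (base-period weights):
ΣP(2013)Q(2006) = 5×99 + 2×124 = 495 + 248 = 743
ΣP(2006)Q(2006) = 4×99 + 3×124 = 396 + 372 = 768
L = 743 / 768 × 100 = 96.7448
Paasche component (current-period weights):
ΣP(2013)Q(2013) = 5×112 + 2×104 = 560 + 208 = 768
ΣP(2006)Q(2013) = 4×112 + 3×104 = 448 + 312 = 760
P = 768 / 760 × 100 = 101.0526
Fisher = √(L × P) = √(96.7448 × 101.0526) = 98.8753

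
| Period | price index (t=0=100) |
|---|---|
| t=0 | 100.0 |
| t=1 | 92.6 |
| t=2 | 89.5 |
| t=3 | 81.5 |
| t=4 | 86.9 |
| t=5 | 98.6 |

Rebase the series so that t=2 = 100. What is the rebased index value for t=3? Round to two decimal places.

Rebased(t=3) = 81.5 / 89.5 × 100 = 91.0615

91.06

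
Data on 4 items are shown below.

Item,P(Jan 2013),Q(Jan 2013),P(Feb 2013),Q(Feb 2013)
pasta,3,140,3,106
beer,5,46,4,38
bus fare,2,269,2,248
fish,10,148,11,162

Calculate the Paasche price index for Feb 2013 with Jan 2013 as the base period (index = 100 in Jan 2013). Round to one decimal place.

104.7

Paasche price index uses current-period quantities as weights.
ΣP(Feb 2013)·Q(Feb 2013) = 3×106 + 4×38 + 2×248 + 11×162 = 318 + 152 + 496 + 1782 = 2748
ΣP(Jan 2013)·Q(Feb 2013) = 3×106 + 5×38 + 2×248 + 10×162 = 318 + 190 + 496 + 1620 = 2624
Index = 2748 / 2624 × 100 = 104.7256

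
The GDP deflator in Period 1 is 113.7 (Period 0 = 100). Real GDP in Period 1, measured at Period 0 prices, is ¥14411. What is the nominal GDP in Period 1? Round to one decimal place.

16385.3

Nominal = Real × (Index/100) = 14411 × (113.7/100)
        = 14411 × 1.137 = 16385.3070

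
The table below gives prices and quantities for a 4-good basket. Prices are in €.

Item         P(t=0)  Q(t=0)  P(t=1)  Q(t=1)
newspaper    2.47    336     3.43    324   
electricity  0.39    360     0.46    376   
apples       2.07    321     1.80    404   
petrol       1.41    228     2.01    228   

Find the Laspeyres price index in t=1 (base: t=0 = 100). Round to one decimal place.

120.3

Laspeyres price index uses base-period quantities as weights.
ΣP(t=1)·Q(t=0) = 3.43×336 + 0.46×360 + 1.80×321 + 2.01×228 = 1152.48 + 165.6 + 577.8 + 458.28 = 2354.16
ΣP(t=0)·Q(t=0) = 2.47×336 + 0.39×360 + 2.07×321 + 1.41×228 = 829.92 + 140.4 + 664.47 + 321.48 = 1956.27
Index = 2354.16 / 1956.27 × 100 = 120.3392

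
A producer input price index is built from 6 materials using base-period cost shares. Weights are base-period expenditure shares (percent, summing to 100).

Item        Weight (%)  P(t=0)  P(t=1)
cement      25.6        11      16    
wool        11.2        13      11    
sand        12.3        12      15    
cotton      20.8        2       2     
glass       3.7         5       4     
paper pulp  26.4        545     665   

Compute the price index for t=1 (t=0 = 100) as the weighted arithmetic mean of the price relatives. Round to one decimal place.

cement: 25.6 × (16/11) = 25.6 × 1.454545 = 37.2364
wool: 11.2 × (11/13) = 11.2 × 0.846154 = 9.4769
sand: 12.3 × (15/12) = 12.3 × 1.250000 = 15.3750
cotton: 20.8 × (2/2) = 20.8 × 1.000000 = 20.8000
glass: 3.7 × (4/5) = 3.7 × 0.800000 = 2.9600
paper pulp: 26.4 × (665/545) = 26.4 × 1.220183 = 32.2128
Index = Σ wᵢ·(p₁ᵢ/p₀ᵢ) = 37.2364 + 9.4769 + 15.3750 + 20.8000 + 2.9600 + 32.2128 = 118.0611

118.1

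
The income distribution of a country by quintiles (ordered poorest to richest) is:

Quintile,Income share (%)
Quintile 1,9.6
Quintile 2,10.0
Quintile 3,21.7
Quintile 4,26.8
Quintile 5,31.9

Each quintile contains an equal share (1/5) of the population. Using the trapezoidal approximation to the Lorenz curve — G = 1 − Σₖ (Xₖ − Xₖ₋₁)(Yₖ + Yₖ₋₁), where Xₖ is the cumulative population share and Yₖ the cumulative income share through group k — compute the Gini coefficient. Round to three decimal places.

Cumulative income shares Yₖ: 0.0960, 0.1960, 0.4130, 0.6810, 1.0000
Σ (Xₖ−Xₖ₋₁)(Yₖ+Yₖ₋₁) = (1/5)(0.0960+0.0000) + (1/5)(0.1960+0.0960) + (1/5)(0.4130+0.1960) + (1/5)(0.6810+0.4130) + (1/5)(1.0000+0.6810)
  = 0.0192 + 0.0584 + 0.1218 + 0.2188 + 0.3362 = 0.7544
G = 1 − 0.7544 = 0.2456

0.246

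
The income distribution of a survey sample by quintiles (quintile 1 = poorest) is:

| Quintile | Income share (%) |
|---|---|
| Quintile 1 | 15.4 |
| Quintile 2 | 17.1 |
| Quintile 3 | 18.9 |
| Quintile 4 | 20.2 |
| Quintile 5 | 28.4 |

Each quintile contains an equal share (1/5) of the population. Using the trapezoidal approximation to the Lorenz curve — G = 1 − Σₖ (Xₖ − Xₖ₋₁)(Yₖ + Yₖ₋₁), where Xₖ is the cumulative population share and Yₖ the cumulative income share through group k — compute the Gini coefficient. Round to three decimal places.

Cumulative income shares Yₖ: 0.1540, 0.3250, 0.5140, 0.7160, 1.0000
Σ (Xₖ−Xₖ₋₁)(Yₖ+Yₖ₋₁) = (1/5)(0.1540+0.0000) + (1/5)(0.3250+0.1540) + (1/5)(0.5140+0.3250) + (1/5)(0.7160+0.5140) + (1/5)(1.0000+0.7160)
  = 0.0308 + 0.0958 + 0.1678 + 0.2460 + 0.3432 = 0.8836
G = 1 − 0.8836 = 0.1164

0.116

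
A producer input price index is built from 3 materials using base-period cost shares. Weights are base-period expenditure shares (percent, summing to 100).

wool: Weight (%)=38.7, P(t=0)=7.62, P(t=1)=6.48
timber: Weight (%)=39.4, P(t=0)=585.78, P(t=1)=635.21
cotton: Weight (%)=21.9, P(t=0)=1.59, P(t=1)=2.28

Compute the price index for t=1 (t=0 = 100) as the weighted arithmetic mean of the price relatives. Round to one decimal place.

wool: 38.7 × (6.48/7.62) = 38.7 × 0.850394 = 32.9102
timber: 39.4 × (635.21/585.78) = 39.4 × 1.084383 = 42.7247
cotton: 21.9 × (2.28/1.59) = 21.9 × 1.433962 = 31.4038
Index = Σ wᵢ·(p₁ᵢ/p₀ᵢ) = 32.9102 + 42.7247 + 31.4038 = 107.0387

107.0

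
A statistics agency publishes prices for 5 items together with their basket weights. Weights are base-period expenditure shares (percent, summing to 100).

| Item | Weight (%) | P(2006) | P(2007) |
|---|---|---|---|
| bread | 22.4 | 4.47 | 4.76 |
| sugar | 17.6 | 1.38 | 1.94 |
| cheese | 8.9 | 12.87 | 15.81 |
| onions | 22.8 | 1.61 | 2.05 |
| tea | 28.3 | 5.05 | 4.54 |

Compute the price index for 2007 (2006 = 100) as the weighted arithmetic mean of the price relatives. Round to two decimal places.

bread: 22.4 × (4.76/4.47) = 22.4 × 1.064877 = 23.8532
sugar: 17.6 × (1.94/1.38) = 17.6 × 1.405797 = 24.7420
cheese: 8.9 × (15.81/12.87) = 8.9 × 1.228438 = 10.9331
onions: 22.8 × (2.05/1.61) = 22.8 × 1.273292 = 29.0311
tea: 28.3 × (4.54/5.05) = 28.3 × 0.899010 = 25.4420
Index = Σ wᵢ·(p₁ᵢ/p₀ᵢ) = 23.8532 + 24.7420 + 10.9331 + 29.0311 + 25.4420 = 114.0014

114.00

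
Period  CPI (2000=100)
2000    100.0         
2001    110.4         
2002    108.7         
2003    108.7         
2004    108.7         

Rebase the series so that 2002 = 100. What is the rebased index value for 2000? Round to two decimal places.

92.00

Rebased(2000) = 100.0 / 108.7 × 100 = 91.9963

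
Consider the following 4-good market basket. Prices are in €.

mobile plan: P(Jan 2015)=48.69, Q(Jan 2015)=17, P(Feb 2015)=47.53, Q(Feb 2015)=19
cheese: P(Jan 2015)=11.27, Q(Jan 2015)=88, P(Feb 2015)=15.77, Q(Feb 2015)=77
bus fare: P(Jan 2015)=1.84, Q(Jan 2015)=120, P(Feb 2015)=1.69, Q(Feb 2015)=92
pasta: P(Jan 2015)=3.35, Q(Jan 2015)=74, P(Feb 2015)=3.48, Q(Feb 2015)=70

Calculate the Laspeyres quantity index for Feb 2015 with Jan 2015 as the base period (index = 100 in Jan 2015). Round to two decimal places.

96.00

Laspeyres quantity index uses base-period prices as weights.
ΣP(Jan 2015)·Q(Feb 2015) = 48.69×19 + 11.27×77 + 1.84×92 + 3.35×70 = 925.11 + 867.79 + 169.28 + 234.5 = 2196.68
ΣP(Jan 2015)·Q(Jan 2015) = 48.69×17 + 11.27×88 + 1.84×120 + 3.35×74 = 827.73 + 991.76 + 220.8 + 247.9 = 2288.19
Index = 2196.68 / 2288.19 × 100 = 96.0008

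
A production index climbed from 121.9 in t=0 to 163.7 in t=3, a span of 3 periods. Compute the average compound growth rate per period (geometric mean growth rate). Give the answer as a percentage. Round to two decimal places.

Growth factor = (163.7/121.9)^(1/3) = (1.342904)^(1/3) = 1.103270
Growth rate = 1.103270 − 1 = 0.103270 = 10.3270%

10.33%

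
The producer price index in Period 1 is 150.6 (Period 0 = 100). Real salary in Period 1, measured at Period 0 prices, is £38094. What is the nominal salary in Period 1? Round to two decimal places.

Nominal = Real × (Index/100) = 38094 × (150.6/100)
        = 38094 × 1.506 = 57369.5640

57369.56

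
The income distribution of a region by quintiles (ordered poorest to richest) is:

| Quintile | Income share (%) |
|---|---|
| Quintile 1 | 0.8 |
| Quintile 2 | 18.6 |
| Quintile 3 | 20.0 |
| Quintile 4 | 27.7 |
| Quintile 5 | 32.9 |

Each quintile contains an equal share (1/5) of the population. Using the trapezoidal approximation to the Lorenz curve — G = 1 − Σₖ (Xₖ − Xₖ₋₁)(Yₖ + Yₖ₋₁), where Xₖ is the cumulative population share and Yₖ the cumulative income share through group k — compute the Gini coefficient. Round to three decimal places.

0.293

Cumulative income shares Yₖ: 0.0080, 0.1940, 0.3940, 0.6710, 1.0000
Σ (Xₖ−Xₖ₋₁)(Yₖ+Yₖ₋₁) = (1/5)(0.0080+0.0000) + (1/5)(0.1940+0.0080) + (1/5)(0.3940+0.1940) + (1/5)(0.6710+0.3940) + (1/5)(1.0000+0.6710)
  = 0.0016 + 0.0404 + 0.1176 + 0.2130 + 0.3342 = 0.7068
G = 1 − 0.7068 = 0.2932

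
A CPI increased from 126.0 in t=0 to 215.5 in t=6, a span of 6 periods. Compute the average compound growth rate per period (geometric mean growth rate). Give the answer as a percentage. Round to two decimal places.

Growth factor = (215.5/126.0)^(1/6) = (1.710317)^(1/6) = 1.093569
Growth rate = 1.093569 − 1 = 0.093569 = 9.3569%

9.36%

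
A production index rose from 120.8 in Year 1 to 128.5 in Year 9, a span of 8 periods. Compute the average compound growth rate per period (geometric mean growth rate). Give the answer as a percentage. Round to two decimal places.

Growth factor = (128.5/120.8)^(1/8) = (1.063742)^(1/8) = 1.007754
Growth rate = 1.007754 − 1 = 0.007754 = 0.7754%

0.78%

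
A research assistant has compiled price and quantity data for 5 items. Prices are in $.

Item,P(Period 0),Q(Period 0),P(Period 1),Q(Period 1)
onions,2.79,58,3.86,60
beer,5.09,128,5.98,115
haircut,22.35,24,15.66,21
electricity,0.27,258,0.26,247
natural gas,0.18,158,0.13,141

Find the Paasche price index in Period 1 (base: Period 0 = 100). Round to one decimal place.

101.3

Paasche price index uses current-period quantities as weights.
ΣP(Period 1)·Q(Period 1) = 3.86×60 + 5.98×115 + 15.66×21 + 0.26×247 + 0.13×141 = 231.6 + 687.7 + 328.86 + 64.22 + 18.33 = 1330.71
ΣP(Period 0)·Q(Period 1) = 2.79×60 + 5.09×115 + 22.35×21 + 0.27×247 + 0.18×141 = 167.4 + 585.35 + 469.35 + 66.69 + 25.38 = 1314.17
Index = 1330.71 / 1314.17 × 100 = 101.2586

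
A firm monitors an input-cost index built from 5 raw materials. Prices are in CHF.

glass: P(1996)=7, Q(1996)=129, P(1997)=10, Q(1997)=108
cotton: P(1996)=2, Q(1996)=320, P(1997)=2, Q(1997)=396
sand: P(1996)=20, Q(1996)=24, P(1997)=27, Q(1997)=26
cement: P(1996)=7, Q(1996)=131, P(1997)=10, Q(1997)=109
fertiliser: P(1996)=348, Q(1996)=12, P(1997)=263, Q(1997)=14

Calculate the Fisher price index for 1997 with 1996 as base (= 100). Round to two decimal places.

97.16

Laspeyres component (base-period weights):
ΣP(1997)Q(1996) = 10×129 + 2×320 + 27×24 + 10×131 + 263×12 = 1290 + 640 + 648 + 1310 + 3156 = 7044
ΣP(1996)Q(1996) = 7×129 + 2×320 + 20×24 + 7×131 + 348×12 = 903 + 640 + 480 + 917 + 4176 = 7116
L = 7044 / 7116 × 100 = 98.9882
Paasche component (current-period weights):
ΣP(1997)Q(1997) = 10×108 + 2×396 + 27×26 + 10×109 + 263×14 = 1080 + 792 + 702 + 1090 + 3682 = 7346
ΣP(1996)Q(1997) = 7×108 + 2×396 + 20×26 + 7×109 + 348×14 = 756 + 792 + 520 + 763 + 4872 = 7703
P = 7346 / 7703 × 100 = 95.3654
Fisher = √(L × P) = √(98.9882 × 95.3654) = 97.1599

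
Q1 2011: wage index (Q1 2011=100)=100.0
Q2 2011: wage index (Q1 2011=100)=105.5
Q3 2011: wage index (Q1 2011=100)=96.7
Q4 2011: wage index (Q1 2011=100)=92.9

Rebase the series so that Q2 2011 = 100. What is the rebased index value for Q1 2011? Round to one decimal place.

94.8

Rebased(Q1 2011) = 100.0 / 105.5 × 100 = 94.7867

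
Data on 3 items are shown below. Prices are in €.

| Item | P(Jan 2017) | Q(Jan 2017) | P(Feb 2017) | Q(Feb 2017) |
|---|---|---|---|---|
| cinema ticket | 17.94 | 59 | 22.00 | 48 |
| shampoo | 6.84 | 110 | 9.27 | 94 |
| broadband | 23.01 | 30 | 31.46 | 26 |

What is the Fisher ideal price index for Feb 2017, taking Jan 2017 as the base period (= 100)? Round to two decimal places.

130.49

Laspeyres component (base-period weights):
ΣP(Feb 2017)Q(Jan 2017) = 22.00×59 + 9.27×110 + 31.46×30 = 1298 + 1019.7 + 943.8 = 3261.5
ΣP(Jan 2017)Q(Jan 2017) = 17.94×59 + 6.84×110 + 23.01×30 = 1058.46 + 752.4 + 690.3 = 2501.16
L = 3261.5 / 2501.16 × 100 = 130.3995
Paasche component (current-period weights):
ΣP(Feb 2017)Q(Feb 2017) = 22.00×48 + 9.27×94 + 31.46×26 = 1056 + 871.38 + 817.96 = 2745.34
ΣP(Jan 2017)Q(Feb 2017) = 17.94×48 + 6.84×94 + 23.01×26 = 861.12 + 642.96 + 598.26 = 2102.34
P = 2745.34 / 2102.34 × 100 = 130.5850
Fisher = √(L × P) = √(130.3995 × 130.5850) = 130.4922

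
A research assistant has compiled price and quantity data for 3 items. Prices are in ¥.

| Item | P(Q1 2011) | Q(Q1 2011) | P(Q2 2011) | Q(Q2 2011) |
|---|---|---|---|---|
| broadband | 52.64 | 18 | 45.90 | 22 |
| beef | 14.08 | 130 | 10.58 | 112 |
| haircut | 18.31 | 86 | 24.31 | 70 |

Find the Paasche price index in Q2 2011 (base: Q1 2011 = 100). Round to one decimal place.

Paasche price index uses current-period quantities as weights.
ΣP(Q2 2011)·Q(Q2 2011) = 45.90×22 + 10.58×112 + 24.31×70 = 1009.8 + 1184.96 + 1701.7 = 3896.46
ΣP(Q1 2011)·Q(Q2 2011) = 52.64×22 + 14.08×112 + 18.31×70 = 1158.08 + 1576.96 + 1281.7 = 4016.74
Index = 3896.46 / 4016.74 × 100 = 97.0055

97.0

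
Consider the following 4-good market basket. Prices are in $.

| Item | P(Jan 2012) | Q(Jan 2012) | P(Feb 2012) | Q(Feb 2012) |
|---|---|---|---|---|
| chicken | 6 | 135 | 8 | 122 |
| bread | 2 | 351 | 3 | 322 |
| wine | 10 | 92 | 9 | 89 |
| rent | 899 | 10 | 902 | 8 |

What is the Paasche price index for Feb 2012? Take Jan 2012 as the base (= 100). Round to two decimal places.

105.30

Paasche price index uses current-period quantities as weights.
ΣP(Feb 2012)·Q(Feb 2012) = 8×122 + 3×322 + 9×89 + 902×8 = 976 + 966 + 801 + 7216 = 9959
ΣP(Jan 2012)·Q(Feb 2012) = 6×122 + 2×322 + 10×89 + 899×8 = 732 + 644 + 890 + 7192 = 9458
Index = 9959 / 9458 × 100 = 105.2971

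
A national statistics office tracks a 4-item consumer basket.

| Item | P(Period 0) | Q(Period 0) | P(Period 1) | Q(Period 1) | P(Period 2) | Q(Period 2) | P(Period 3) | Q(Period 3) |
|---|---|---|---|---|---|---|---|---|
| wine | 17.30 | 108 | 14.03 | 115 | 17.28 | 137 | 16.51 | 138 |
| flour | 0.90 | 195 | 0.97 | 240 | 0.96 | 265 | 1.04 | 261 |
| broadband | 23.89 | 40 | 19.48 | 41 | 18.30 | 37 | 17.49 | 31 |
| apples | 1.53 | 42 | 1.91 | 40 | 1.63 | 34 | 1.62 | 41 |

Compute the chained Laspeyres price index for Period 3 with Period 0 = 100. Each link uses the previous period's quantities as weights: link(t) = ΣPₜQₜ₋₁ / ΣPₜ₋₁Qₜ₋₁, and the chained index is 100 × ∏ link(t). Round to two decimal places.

90.08

Link Period 0→Period 1:
ΣP(Period 1)Q(Period 0) = 14.03×108 + 0.97×195 + 19.48×40 + 1.91×42 = 1515.24 + 189.15 + 779.2 + 80.22 = 2563.81
ΣP(Period 0)Q(Period 0) = 17.30×108 + 0.90×195 + 23.89×40 + 1.53×42 = 1868.4 + 175.5 + 955.6 + 64.26 = 3063.76
link = 2563.81/3063.76 = 0.836818
Link Period 1→Period 2:
ΣP(Period 2)Q(Period 1) = 17.28×115 + 0.96×240 + 18.30×41 + 1.63×40 = 1987.2 + 230.4 + 750.3 + 65.2 = 3033.1
ΣP(Period 1)Q(Period 1) = 14.03×115 + 0.97×240 + 19.48×41 + 1.91×40 = 1613.45 + 232.8 + 798.68 + 76.4 = 2721.33
link = 3033.1/2721.33 = 1.114565
Link Period 2→Period 3:
ΣP(Period 3)Q(Period 2) = 16.51×137 + 1.04×265 + 17.49×37 + 1.62×34 = 2261.87 + 275.6 + 647.13 + 55.08 = 3239.68
ΣP(Period 2)Q(Period 2) = 17.28×137 + 0.96×265 + 18.30×37 + 1.63×34 = 2367.36 + 254.4 + 677.1 + 55.42 = 3354.28
link = 3239.68/3354.28 = 0.965835
Chained index = 100 × 0.836818 × 1.114565 × 0.965835 = 90.0823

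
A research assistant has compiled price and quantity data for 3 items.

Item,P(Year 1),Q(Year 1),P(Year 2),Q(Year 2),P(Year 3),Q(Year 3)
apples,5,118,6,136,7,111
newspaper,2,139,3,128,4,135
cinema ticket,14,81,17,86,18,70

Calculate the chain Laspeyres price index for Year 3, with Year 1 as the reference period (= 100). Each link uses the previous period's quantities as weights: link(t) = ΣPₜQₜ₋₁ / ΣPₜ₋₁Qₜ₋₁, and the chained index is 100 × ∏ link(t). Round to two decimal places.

141.41

Link Year 1→Year 2:
ΣP(Year 2)Q(Year 1) = 6×118 + 3×139 + 17×81 = 708 + 417 + 1377 = 2502
ΣP(Year 1)Q(Year 1) = 5×118 + 2×139 + 14×81 = 590 + 278 + 1134 = 2002
link = 2502/2002 = 1.249750
Link Year 2→Year 3:
ΣP(Year 3)Q(Year 2) = 7×136 + 4×128 + 18×86 = 952 + 512 + 1548 = 3012
ΣP(Year 2)Q(Year 2) = 6×136 + 3×128 + 17×86 = 816 + 384 + 1462 = 2662
link = 3012/2662 = 1.131480
Chained index = 100 × 1.249750 × 1.131480 = 141.4068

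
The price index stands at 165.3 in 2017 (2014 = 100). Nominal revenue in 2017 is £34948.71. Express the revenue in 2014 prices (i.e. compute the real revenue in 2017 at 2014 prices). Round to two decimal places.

21142.60

Real = Nominal ÷ (Index/100) = 34948.71 ÷ (165.3/100)
     = 34948.71 ÷ 1.653 = 21142.5953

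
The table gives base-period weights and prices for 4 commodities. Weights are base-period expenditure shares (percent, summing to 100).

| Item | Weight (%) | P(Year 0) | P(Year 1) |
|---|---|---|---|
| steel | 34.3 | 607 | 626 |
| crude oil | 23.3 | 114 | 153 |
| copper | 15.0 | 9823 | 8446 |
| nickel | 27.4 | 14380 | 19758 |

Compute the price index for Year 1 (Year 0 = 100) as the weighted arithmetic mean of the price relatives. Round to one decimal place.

steel: 34.3 × (626/607) = 34.3 × 1.031301 = 35.3736
crude oil: 23.3 × (153/114) = 23.3 × 1.342105 = 31.2711
copper: 15.0 × (8446/9823) = 15.0 × 0.859819 = 12.8973
nickel: 27.4 × (19758/14380) = 27.4 × 1.373992 = 37.6474
Index = Σ wᵢ·(p₁ᵢ/p₀ᵢ) = 35.3736 + 31.2711 + 12.8973 + 37.6474 = 117.1893

117.2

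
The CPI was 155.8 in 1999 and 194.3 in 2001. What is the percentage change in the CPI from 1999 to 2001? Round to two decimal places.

24.71%

Change = (194.3 − 155.8) / 155.8 × 100
       = 38.5 / 155.8 × 100 = 24.7112%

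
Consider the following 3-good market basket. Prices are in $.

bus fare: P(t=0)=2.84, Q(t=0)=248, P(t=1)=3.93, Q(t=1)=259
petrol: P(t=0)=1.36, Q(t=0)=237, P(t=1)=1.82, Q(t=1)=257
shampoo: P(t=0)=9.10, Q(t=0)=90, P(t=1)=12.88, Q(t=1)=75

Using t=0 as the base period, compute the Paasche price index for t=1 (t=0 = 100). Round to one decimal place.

Paasche price index uses current-period quantities as weights.
ΣP(t=1)·Q(t=1) = 3.93×259 + 1.82×257 + 12.88×75 = 1017.87 + 467.74 + 966 = 2451.61
ΣP(t=0)·Q(t=1) = 2.84×259 + 1.36×257 + 9.10×75 = 735.56 + 349.52 + 682.5 = 1767.58
Index = 2451.61 / 1767.58 × 100 = 138.6987

138.7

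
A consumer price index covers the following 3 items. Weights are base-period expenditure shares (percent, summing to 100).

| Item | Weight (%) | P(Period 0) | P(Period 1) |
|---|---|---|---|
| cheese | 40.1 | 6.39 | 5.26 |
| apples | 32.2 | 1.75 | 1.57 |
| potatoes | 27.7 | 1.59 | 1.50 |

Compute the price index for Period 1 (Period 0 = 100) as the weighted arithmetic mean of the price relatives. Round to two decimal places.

88.03

cheese: 40.1 × (5.26/6.39) = 40.1 × 0.823161 = 33.0088
apples: 32.2 × (1.57/1.75) = 32.2 × 0.897143 = 28.8880
potatoes: 27.7 × (1.50/1.59) = 27.7 × 0.943396 = 26.1321
Index = Σ wᵢ·(p₁ᵢ/p₀ᵢ) = 33.0088 + 28.8880 + 26.1321 = 88.0288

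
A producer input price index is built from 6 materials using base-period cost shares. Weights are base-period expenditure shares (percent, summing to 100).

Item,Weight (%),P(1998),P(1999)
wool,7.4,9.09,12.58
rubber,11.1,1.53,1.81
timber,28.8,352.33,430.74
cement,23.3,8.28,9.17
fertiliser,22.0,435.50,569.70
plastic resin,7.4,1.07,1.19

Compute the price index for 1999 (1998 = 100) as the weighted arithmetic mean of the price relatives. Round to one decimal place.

wool: 7.4 × (12.58/9.09) = 7.4 × 1.383938 = 10.2411
rubber: 11.1 × (1.81/1.53) = 11.1 × 1.183007 = 13.1314
timber: 28.8 × (430.74/352.33) = 28.8 × 1.222547 = 35.2094
cement: 23.3 × (9.17/8.28) = 23.3 × 1.107488 = 25.8045
fertiliser: 22.0 × (569.70/435.50) = 22.0 × 1.308152 = 28.7793
plastic resin: 7.4 × (1.19/1.07) = 7.4 × 1.112150 = 8.2299
Index = Σ wᵢ·(p₁ᵢ/p₀ᵢ) = 10.2411 + 13.1314 + 35.2094 + 25.8045 + 28.7793 + 8.2299 = 121.3956

121.4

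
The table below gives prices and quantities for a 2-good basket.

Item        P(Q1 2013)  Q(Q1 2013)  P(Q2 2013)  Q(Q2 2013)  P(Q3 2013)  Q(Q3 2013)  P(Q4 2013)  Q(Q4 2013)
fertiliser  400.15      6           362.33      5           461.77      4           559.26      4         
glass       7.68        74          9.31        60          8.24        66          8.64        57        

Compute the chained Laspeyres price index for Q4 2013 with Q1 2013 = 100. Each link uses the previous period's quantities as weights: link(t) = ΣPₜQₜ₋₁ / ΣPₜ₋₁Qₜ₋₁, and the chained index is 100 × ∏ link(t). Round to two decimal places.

Link Q1 2013→Q2 2013:
ΣP(Q2 2013)Q(Q1 2013) = 362.33×6 + 9.31×74 = 2173.98 + 688.94 = 2862.92
ΣP(Q1 2013)Q(Q1 2013) = 400.15×6 + 7.68×74 = 2400.9 + 568.32 = 2969.22
link = 2862.92/2969.22 = 0.964199
Link Q2 2013→Q3 2013:
ΣP(Q3 2013)Q(Q2 2013) = 461.77×5 + 8.24×60 = 2308.85 + 494.4 = 2803.25
ΣP(Q2 2013)Q(Q2 2013) = 362.33×5 + 9.31×60 = 1811.65 + 558.6 = 2370.25
link = 2803.25/2370.25 = 1.182681
Link Q3 2013→Q4 2013:
ΣP(Q4 2013)Q(Q3 2013) = 559.26×4 + 8.64×66 = 2237.04 + 570.24 = 2807.28
ΣP(Q3 2013)Q(Q3 2013) = 461.77×4 + 8.24×66 = 1847.08 + 543.84 = 2390.92
link = 2807.28/2390.92 = 1.174142
Chained index = 100 × 0.964199 × 1.182681 × 1.174142 = 133.8922

133.89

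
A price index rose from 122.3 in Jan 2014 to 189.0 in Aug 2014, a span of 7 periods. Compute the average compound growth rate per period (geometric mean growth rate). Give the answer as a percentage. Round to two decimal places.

Growth factor = (189.0/122.3)^(1/7) = (1.545380)^(1/7) = 1.064155
Growth rate = 1.064155 − 1 = 0.064155 = 6.4155%

6.42%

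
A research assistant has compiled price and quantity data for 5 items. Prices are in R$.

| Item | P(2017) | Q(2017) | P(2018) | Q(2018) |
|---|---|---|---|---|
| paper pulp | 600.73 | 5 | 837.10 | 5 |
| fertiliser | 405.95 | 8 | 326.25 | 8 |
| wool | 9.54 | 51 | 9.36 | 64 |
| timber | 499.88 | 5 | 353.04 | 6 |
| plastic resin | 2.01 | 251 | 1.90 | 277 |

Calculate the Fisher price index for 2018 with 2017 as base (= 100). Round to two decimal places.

Laspeyres component (base-period weights):
ΣP(2018)Q(2017) = 837.10×5 + 326.25×8 + 9.36×51 + 353.04×5 + 1.90×251 = 4185.5 + 2610 + 477.36 + 1765.2 + 476.9 = 9514.96
ΣP(2017)Q(2017) = 600.73×5 + 405.95×8 + 9.54×51 + 499.88×5 + 2.01×251 = 3003.65 + 3247.6 + 486.54 + 2499.4 + 504.51 = 9741.7
L = 9514.96 / 9741.7 × 100 = 97.6725
Paasche component (current-period weights):
ΣP(2018)Q(2018) = 837.10×5 + 326.25×8 + 9.36×64 + 353.04×6 + 1.90×277 = 4185.5 + 2610 + 599.04 + 2118.24 + 526.3 = 10039.08
ΣP(2017)Q(2018) = 600.73×5 + 405.95×8 + 9.54×64 + 499.88×6 + 2.01×277 = 3003.65 + 3247.6 + 610.56 + 2999.28 + 556.77 = 10417.86
P = 10039.08 / 10417.86 × 100 = 96.3641
Fisher = √(L × P) = √(97.6725 × 96.3641) = 97.0161

97.02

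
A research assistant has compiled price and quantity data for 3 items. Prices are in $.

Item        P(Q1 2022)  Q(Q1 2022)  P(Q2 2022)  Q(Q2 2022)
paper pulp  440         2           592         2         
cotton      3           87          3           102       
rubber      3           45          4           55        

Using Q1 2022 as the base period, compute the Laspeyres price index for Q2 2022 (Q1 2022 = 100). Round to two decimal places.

127.35

Laspeyres price index uses base-period quantities as weights.
ΣP(Q2 2022)·Q(Q1 2022) = 592×2 + 3×87 + 4×45 = 1184 + 261 + 180 = 1625
ΣP(Q1 2022)·Q(Q1 2022) = 440×2 + 3×87 + 3×45 = 880 + 261 + 135 = 1276
Index = 1625 / 1276 × 100 = 127.3511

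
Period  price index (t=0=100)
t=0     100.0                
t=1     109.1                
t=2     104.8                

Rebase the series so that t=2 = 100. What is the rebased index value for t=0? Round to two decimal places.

Rebased(t=0) = 100.0 / 104.8 × 100 = 95.4198

95.42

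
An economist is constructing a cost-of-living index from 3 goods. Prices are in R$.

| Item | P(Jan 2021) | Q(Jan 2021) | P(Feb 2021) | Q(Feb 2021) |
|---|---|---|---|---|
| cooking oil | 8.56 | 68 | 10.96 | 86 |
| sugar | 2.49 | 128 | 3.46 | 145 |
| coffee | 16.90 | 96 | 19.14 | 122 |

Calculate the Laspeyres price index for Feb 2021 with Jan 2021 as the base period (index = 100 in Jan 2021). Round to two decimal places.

119.91

Laspeyres price index uses base-period quantities as weights.
ΣP(Feb 2021)·Q(Jan 2021) = 10.96×68 + 3.46×128 + 19.14×96 = 745.28 + 442.88 + 1837.44 = 3025.6
ΣP(Jan 2021)·Q(Jan 2021) = 8.56×68 + 2.49×128 + 16.90×96 = 582.08 + 318.72 + 1622.4 = 2523.2
Index = 3025.6 / 2523.2 × 100 = 119.9112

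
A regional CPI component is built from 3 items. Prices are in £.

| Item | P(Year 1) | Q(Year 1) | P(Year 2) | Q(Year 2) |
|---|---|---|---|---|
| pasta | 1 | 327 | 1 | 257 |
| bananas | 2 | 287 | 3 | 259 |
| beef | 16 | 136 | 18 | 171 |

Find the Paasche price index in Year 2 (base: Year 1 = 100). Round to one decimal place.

117.1

Paasche price index uses current-period quantities as weights.
ΣP(Year 2)·Q(Year 2) = 1×257 + 3×259 + 18×171 = 257 + 777 + 3078 = 4112
ΣP(Year 1)·Q(Year 2) = 1×257 + 2×259 + 16×171 = 257 + 518 + 2736 = 3511
Index = 4112 / 3511 × 100 = 117.1176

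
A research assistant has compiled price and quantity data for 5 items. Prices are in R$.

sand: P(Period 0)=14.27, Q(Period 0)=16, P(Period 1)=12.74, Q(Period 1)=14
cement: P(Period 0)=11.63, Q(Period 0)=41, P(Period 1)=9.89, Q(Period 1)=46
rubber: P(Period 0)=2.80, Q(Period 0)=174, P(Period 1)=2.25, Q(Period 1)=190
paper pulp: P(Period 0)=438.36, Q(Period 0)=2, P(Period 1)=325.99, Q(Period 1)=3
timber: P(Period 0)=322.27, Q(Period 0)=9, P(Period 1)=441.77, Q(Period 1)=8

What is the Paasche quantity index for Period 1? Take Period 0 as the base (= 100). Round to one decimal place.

Paasche quantity index uses current-period prices as weights.
ΣP(Period 1)·Q(Period 1) = 12.74×14 + 9.89×46 + 2.25×190 + 325.99×3 + 441.77×8 = 178.36 + 454.94 + 427.5 + 977.97 + 3534.16 = 5572.93
ΣP(Period 1)·Q(Period 0) = 12.74×16 + 9.89×41 + 2.25×174 + 325.99×2 + 441.77×9 = 203.84 + 405.49 + 391.5 + 651.98 + 3975.93 = 5628.74
Index = 5572.93 / 5628.74 × 100 = 99.0085

99.0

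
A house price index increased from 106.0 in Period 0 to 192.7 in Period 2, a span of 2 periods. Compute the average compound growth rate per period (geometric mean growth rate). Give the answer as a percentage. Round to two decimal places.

34.83%

Growth factor = (192.7/106.0)^(1/2) = (1.817925)^(1/2) = 1.348304
Growth rate = 1.348304 − 1 = 0.348304 = 34.8304%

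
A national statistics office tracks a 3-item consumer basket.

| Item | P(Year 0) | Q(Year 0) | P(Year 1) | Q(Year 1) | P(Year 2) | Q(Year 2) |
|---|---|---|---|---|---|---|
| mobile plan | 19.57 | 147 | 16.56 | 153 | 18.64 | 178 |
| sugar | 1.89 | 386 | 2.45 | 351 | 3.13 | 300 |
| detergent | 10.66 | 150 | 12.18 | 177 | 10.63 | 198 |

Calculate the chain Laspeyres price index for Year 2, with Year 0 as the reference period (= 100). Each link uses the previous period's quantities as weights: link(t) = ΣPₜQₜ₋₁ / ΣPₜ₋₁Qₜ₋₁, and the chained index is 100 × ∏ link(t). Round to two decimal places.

105.13

Link Year 0→Year 1:
ΣP(Year 1)Q(Year 0) = 16.56×147 + 2.45×386 + 12.18×150 = 2434.32 + 945.7 + 1827 = 5207.02
ΣP(Year 0)Q(Year 0) = 19.57×147 + 1.89×386 + 10.66×150 = 2876.79 + 729.54 + 1599 = 5205.33
link = 5207.02/5205.33 = 1.000325
Link Year 1→Year 2:
ΣP(Year 2)Q(Year 1) = 18.64×153 + 3.13×351 + 10.63×177 = 2851.92 + 1098.63 + 1881.51 = 5832.06
ΣP(Year 1)Q(Year 1) = 16.56×153 + 2.45×351 + 12.18×177 = 2533.68 + 859.95 + 2155.86 = 5549.49
link = 5832.06/5549.49 = 1.050918
Chained index = 100 × 1.000325 × 1.050918 = 105.1259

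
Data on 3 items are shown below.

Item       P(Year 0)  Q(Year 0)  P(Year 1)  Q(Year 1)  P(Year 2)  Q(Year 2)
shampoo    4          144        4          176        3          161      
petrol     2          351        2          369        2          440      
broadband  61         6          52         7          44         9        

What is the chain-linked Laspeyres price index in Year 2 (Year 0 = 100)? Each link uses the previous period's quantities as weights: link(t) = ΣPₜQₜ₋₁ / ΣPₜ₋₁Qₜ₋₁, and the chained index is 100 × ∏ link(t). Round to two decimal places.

84.29

Link Year 0→Year 1:
ΣP(Year 1)Q(Year 0) = 4×144 + 2×351 + 52×6 = 576 + 702 + 312 = 1590
ΣP(Year 0)Q(Year 0) = 4×144 + 2×351 + 61×6 = 576 + 702 + 366 = 1644
link = 1590/1644 = 0.967153
Link Year 1→Year 2:
ΣP(Year 2)Q(Year 1) = 3×176 + 2×369 + 44×7 = 528 + 738 + 308 = 1574
ΣP(Year 1)Q(Year 1) = 4×176 + 2×369 + 52×7 = 704 + 738 + 364 = 1806
link = 1574/1806 = 0.871539
Chained index = 100 × 0.967153 × 0.871539 = 84.2912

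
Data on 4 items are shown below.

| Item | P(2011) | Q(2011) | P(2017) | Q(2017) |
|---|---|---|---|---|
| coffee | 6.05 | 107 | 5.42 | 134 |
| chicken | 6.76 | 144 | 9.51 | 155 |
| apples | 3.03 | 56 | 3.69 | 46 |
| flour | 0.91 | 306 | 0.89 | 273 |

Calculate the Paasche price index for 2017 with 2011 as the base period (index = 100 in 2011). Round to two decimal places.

Paasche price index uses current-period quantities as weights.
ΣP(2017)·Q(2017) = 5.42×134 + 9.51×155 + 3.69×46 + 0.89×273 = 726.28 + 1474.05 + 169.74 + 242.97 = 2613.04
ΣP(2011)·Q(2017) = 6.05×134 + 6.76×155 + 3.03×46 + 0.91×273 = 810.7 + 1047.8 + 139.38 + 248.43 = 2246.31
Index = 2613.04 / 2246.31 × 100 = 116.3259

116.33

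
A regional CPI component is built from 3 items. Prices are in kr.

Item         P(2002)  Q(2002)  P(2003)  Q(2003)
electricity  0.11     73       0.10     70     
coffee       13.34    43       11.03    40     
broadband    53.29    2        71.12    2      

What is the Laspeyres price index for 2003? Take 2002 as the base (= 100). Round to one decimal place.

Laspeyres price index uses base-period quantities as weights.
ΣP(2003)·Q(2002) = 0.10×73 + 11.03×43 + 71.12×2 = 7.3 + 474.29 + 142.24 = 623.83
ΣP(2002)·Q(2002) = 0.11×73 + 13.34×43 + 53.29×2 = 8.03 + 573.62 + 106.58 = 688.23
Index = 623.83 / 688.23 × 100 = 90.6427

90.6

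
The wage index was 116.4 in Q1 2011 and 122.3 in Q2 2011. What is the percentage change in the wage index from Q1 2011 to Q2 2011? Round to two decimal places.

5.07%

Change = (122.3 − 116.4) / 116.4 × 100
       = 5.9 / 116.4 × 100 = 5.0687%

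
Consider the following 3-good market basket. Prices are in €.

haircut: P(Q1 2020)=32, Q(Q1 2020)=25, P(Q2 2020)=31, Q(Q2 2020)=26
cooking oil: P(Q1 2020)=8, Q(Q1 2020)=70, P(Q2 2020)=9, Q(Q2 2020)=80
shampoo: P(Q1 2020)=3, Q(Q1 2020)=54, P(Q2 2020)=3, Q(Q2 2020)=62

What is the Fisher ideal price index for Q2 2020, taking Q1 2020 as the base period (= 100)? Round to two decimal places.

Laspeyres component (base-period weights):
ΣP(Q2 2020)Q(Q1 2020) = 31×25 + 9×70 + 3×54 = 775 + 630 + 162 = 1567
ΣP(Q1 2020)Q(Q1 2020) = 32×25 + 8×70 + 3×54 = 800 + 560 + 162 = 1522
L = 1567 / 1522 × 100 = 102.9566
Paasche component (current-period weights):
ΣP(Q2 2020)Q(Q2 2020) = 31×26 + 9×80 + 3×62 = 806 + 720 + 186 = 1712
ΣP(Q1 2020)Q(Q2 2020) = 32×26 + 8×80 + 3×62 = 832 + 640 + 186 = 1658
P = 1712 / 1658 × 100 = 103.2569
Fisher = √(L × P) = √(102.9566 × 103.2569) = 103.1067

103.11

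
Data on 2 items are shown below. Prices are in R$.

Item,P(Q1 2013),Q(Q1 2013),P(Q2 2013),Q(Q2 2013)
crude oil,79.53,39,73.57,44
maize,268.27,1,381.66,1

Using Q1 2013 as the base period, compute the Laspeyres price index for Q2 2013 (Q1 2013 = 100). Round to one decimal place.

96.5

Laspeyres price index uses base-period quantities as weights.
ΣP(Q2 2013)·Q(Q1 2013) = 73.57×39 + 381.66×1 = 2869.23 + 381.66 = 3250.89
ΣP(Q1 2013)·Q(Q1 2013) = 79.53×39 + 268.27×1 = 3101.67 + 268.27 = 3369.94
Index = 3250.89 / 3369.94 × 100 = 96.4673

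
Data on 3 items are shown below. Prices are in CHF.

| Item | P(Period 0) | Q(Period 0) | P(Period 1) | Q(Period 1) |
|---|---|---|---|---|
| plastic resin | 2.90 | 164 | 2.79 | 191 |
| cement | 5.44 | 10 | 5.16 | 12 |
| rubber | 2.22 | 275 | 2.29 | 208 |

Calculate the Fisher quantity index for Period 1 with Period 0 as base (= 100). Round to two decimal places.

Laspeyres component (base-period weights):
ΣP(Period 0)Q(Period 1) = 2.90×191 + 5.44×12 + 2.22×208 = 553.9 + 65.28 + 461.76 = 1080.94
ΣP(Period 0)Q(Period 0) = 2.90×164 + 5.44×10 + 2.22×275 = 475.6 + 54.4 + 610.5 = 1140.5
L = 1080.94 / 1140.5 × 100 = 94.7777
Paasche component (current-period weights):
ΣP(Period 1)Q(Period 1) = 2.79×191 + 5.16×12 + 2.29×208 = 532.89 + 61.92 + 476.32 = 1071.13
ΣP(Period 1)Q(Period 0) = 2.79×164 + 5.16×10 + 2.29×275 = 457.56 + 51.6 + 629.75 = 1138.91
P = 1071.13 / 1138.91 × 100 = 94.0487
Fisher = √(L × P) = √(94.7777 × 94.0487) = 94.4125

94.41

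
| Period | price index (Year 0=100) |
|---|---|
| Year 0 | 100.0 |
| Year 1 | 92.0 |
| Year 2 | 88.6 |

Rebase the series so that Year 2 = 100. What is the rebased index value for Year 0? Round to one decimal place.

Rebased(Year 0) = 100.0 / 88.6 × 100 = 112.8668

112.9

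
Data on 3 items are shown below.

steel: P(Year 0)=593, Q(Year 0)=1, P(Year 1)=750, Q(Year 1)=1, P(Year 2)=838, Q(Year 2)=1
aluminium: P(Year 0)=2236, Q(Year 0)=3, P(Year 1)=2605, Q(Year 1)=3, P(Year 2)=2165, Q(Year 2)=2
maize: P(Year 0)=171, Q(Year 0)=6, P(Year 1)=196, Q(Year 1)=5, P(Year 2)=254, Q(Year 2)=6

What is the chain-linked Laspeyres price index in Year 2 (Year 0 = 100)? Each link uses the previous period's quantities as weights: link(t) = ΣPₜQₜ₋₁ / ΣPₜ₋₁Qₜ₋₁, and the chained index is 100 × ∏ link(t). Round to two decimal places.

Link Year 0→Year 1:
ΣP(Year 1)Q(Year 0) = 750×1 + 2605×3 + 196×6 = 750 + 7815 + 1176 = 9741
ΣP(Year 0)Q(Year 0) = 593×1 + 2236×3 + 171×6 = 593 + 6708 + 1026 = 8327
link = 9741/8327 = 1.169809
Link Year 1→Year 2:
ΣP(Year 2)Q(Year 1) = 838×1 + 2165×3 + 254×5 = 838 + 6495 + 1270 = 8603
ΣP(Year 1)Q(Year 1) = 750×1 + 2605×3 + 196×5 = 750 + 7815 + 980 = 9545
link = 8603/9545 = 0.901310
Chained index = 100 × 1.169809 × 0.901310 = 105.4360

105.44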